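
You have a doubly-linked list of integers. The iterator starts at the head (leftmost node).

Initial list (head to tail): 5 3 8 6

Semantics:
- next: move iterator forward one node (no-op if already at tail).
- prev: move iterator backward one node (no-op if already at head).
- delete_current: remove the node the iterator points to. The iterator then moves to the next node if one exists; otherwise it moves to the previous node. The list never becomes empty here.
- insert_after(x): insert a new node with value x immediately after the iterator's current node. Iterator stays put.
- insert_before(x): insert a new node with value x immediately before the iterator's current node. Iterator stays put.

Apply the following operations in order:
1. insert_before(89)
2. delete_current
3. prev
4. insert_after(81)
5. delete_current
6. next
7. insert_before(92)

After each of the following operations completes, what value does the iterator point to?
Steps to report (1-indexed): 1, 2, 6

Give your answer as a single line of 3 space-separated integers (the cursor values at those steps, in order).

After 1 (insert_before(89)): list=[89, 5, 3, 8, 6] cursor@5
After 2 (delete_current): list=[89, 3, 8, 6] cursor@3
After 3 (prev): list=[89, 3, 8, 6] cursor@89
After 4 (insert_after(81)): list=[89, 81, 3, 8, 6] cursor@89
After 5 (delete_current): list=[81, 3, 8, 6] cursor@81
After 6 (next): list=[81, 3, 8, 6] cursor@3
After 7 (insert_before(92)): list=[81, 92, 3, 8, 6] cursor@3

Answer: 5 3 3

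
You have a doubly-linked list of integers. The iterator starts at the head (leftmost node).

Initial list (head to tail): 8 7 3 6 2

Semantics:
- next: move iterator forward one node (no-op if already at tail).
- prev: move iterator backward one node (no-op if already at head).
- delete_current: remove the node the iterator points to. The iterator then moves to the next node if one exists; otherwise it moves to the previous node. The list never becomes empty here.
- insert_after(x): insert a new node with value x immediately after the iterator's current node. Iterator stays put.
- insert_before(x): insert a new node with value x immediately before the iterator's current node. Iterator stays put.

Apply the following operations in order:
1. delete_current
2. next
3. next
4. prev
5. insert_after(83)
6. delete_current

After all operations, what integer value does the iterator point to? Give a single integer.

After 1 (delete_current): list=[7, 3, 6, 2] cursor@7
After 2 (next): list=[7, 3, 6, 2] cursor@3
After 3 (next): list=[7, 3, 6, 2] cursor@6
After 4 (prev): list=[7, 3, 6, 2] cursor@3
After 5 (insert_after(83)): list=[7, 3, 83, 6, 2] cursor@3
After 6 (delete_current): list=[7, 83, 6, 2] cursor@83

Answer: 83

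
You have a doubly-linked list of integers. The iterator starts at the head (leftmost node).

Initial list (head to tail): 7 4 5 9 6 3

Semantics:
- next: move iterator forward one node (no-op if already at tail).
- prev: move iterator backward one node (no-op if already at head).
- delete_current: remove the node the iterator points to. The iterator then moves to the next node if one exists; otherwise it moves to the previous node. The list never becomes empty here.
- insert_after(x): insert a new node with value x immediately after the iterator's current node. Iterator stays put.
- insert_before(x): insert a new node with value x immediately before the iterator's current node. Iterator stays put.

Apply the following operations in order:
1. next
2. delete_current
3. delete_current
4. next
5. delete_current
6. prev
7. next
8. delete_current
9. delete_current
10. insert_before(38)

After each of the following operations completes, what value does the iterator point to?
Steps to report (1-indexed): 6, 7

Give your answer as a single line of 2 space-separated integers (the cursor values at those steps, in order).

After 1 (next): list=[7, 4, 5, 9, 6, 3] cursor@4
After 2 (delete_current): list=[7, 5, 9, 6, 3] cursor@5
After 3 (delete_current): list=[7, 9, 6, 3] cursor@9
After 4 (next): list=[7, 9, 6, 3] cursor@6
After 5 (delete_current): list=[7, 9, 3] cursor@3
After 6 (prev): list=[7, 9, 3] cursor@9
After 7 (next): list=[7, 9, 3] cursor@3
After 8 (delete_current): list=[7, 9] cursor@9
After 9 (delete_current): list=[7] cursor@7
After 10 (insert_before(38)): list=[38, 7] cursor@7

Answer: 9 3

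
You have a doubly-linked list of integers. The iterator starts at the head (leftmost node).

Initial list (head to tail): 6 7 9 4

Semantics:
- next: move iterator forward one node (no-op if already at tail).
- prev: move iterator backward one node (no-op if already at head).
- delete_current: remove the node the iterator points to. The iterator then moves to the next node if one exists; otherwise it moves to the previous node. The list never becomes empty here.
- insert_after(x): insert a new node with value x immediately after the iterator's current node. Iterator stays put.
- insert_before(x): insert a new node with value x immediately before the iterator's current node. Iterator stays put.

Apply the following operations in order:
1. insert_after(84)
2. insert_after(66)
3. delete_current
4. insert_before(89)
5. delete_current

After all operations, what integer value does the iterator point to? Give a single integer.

After 1 (insert_after(84)): list=[6, 84, 7, 9, 4] cursor@6
After 2 (insert_after(66)): list=[6, 66, 84, 7, 9, 4] cursor@6
After 3 (delete_current): list=[66, 84, 7, 9, 4] cursor@66
After 4 (insert_before(89)): list=[89, 66, 84, 7, 9, 4] cursor@66
After 5 (delete_current): list=[89, 84, 7, 9, 4] cursor@84

Answer: 84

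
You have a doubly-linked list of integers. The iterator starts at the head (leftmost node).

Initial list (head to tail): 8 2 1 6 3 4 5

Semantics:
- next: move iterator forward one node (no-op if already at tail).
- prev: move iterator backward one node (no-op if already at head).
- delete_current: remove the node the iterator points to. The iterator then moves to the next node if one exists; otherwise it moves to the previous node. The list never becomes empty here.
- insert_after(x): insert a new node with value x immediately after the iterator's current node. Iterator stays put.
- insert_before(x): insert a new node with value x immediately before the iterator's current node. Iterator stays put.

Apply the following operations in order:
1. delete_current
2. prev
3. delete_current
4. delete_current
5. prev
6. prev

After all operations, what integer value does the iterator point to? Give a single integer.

After 1 (delete_current): list=[2, 1, 6, 3, 4, 5] cursor@2
After 2 (prev): list=[2, 1, 6, 3, 4, 5] cursor@2
After 3 (delete_current): list=[1, 6, 3, 4, 5] cursor@1
After 4 (delete_current): list=[6, 3, 4, 5] cursor@6
After 5 (prev): list=[6, 3, 4, 5] cursor@6
After 6 (prev): list=[6, 3, 4, 5] cursor@6

Answer: 6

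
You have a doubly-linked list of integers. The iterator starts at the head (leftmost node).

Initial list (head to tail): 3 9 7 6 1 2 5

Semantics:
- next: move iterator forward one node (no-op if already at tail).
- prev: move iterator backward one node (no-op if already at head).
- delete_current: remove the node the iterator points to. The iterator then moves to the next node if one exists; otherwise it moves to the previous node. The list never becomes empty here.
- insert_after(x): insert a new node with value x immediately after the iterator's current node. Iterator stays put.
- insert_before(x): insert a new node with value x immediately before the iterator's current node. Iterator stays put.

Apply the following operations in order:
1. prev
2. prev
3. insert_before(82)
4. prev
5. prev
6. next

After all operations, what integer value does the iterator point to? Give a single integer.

Answer: 3

Derivation:
After 1 (prev): list=[3, 9, 7, 6, 1, 2, 5] cursor@3
After 2 (prev): list=[3, 9, 7, 6, 1, 2, 5] cursor@3
After 3 (insert_before(82)): list=[82, 3, 9, 7, 6, 1, 2, 5] cursor@3
After 4 (prev): list=[82, 3, 9, 7, 6, 1, 2, 5] cursor@82
After 5 (prev): list=[82, 3, 9, 7, 6, 1, 2, 5] cursor@82
After 6 (next): list=[82, 3, 9, 7, 6, 1, 2, 5] cursor@3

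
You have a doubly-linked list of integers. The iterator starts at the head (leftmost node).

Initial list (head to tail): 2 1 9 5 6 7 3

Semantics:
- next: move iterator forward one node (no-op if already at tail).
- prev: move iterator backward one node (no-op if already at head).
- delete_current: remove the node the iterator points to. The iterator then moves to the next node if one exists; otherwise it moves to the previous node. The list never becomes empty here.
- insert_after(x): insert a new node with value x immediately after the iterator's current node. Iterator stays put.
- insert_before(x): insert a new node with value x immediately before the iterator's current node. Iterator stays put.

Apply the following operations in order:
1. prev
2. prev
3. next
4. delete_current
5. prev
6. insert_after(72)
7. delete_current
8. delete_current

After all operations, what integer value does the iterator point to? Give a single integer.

After 1 (prev): list=[2, 1, 9, 5, 6, 7, 3] cursor@2
After 2 (prev): list=[2, 1, 9, 5, 6, 7, 3] cursor@2
After 3 (next): list=[2, 1, 9, 5, 6, 7, 3] cursor@1
After 4 (delete_current): list=[2, 9, 5, 6, 7, 3] cursor@9
After 5 (prev): list=[2, 9, 5, 6, 7, 3] cursor@2
After 6 (insert_after(72)): list=[2, 72, 9, 5, 6, 7, 3] cursor@2
After 7 (delete_current): list=[72, 9, 5, 6, 7, 3] cursor@72
After 8 (delete_current): list=[9, 5, 6, 7, 3] cursor@9

Answer: 9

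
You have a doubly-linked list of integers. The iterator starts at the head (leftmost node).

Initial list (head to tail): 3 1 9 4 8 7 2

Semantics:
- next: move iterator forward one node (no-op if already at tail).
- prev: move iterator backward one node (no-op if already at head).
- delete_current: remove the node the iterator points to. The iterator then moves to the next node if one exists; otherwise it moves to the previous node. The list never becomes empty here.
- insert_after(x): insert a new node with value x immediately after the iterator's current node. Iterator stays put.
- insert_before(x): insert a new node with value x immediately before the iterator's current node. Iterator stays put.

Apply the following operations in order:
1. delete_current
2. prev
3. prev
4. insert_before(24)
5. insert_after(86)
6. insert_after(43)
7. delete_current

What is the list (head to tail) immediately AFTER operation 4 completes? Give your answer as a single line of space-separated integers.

After 1 (delete_current): list=[1, 9, 4, 8, 7, 2] cursor@1
After 2 (prev): list=[1, 9, 4, 8, 7, 2] cursor@1
After 3 (prev): list=[1, 9, 4, 8, 7, 2] cursor@1
After 4 (insert_before(24)): list=[24, 1, 9, 4, 8, 7, 2] cursor@1

Answer: 24 1 9 4 8 7 2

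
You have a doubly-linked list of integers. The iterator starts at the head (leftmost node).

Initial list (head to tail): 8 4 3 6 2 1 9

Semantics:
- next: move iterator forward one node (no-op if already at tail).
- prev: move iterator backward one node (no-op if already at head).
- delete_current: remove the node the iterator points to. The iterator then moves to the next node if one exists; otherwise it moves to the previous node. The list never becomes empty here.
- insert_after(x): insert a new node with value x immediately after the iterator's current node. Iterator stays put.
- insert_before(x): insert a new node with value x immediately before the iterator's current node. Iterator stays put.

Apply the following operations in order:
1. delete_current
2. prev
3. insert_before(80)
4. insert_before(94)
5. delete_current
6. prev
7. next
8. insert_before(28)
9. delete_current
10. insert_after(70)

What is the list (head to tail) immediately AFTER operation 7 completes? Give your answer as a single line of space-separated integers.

After 1 (delete_current): list=[4, 3, 6, 2, 1, 9] cursor@4
After 2 (prev): list=[4, 3, 6, 2, 1, 9] cursor@4
After 3 (insert_before(80)): list=[80, 4, 3, 6, 2, 1, 9] cursor@4
After 4 (insert_before(94)): list=[80, 94, 4, 3, 6, 2, 1, 9] cursor@4
After 5 (delete_current): list=[80, 94, 3, 6, 2, 1, 9] cursor@3
After 6 (prev): list=[80, 94, 3, 6, 2, 1, 9] cursor@94
After 7 (next): list=[80, 94, 3, 6, 2, 1, 9] cursor@3

Answer: 80 94 3 6 2 1 9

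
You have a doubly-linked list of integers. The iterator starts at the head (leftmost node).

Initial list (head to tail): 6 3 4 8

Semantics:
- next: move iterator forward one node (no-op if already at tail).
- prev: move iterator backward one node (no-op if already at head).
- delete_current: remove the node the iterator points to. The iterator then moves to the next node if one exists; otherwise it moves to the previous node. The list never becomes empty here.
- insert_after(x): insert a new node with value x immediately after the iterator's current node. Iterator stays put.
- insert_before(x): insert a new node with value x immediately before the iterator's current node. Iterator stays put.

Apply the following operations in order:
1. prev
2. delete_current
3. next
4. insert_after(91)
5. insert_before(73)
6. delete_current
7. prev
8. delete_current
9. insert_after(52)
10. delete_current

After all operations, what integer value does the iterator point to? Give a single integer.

Answer: 52

Derivation:
After 1 (prev): list=[6, 3, 4, 8] cursor@6
After 2 (delete_current): list=[3, 4, 8] cursor@3
After 3 (next): list=[3, 4, 8] cursor@4
After 4 (insert_after(91)): list=[3, 4, 91, 8] cursor@4
After 5 (insert_before(73)): list=[3, 73, 4, 91, 8] cursor@4
After 6 (delete_current): list=[3, 73, 91, 8] cursor@91
After 7 (prev): list=[3, 73, 91, 8] cursor@73
After 8 (delete_current): list=[3, 91, 8] cursor@91
After 9 (insert_after(52)): list=[3, 91, 52, 8] cursor@91
After 10 (delete_current): list=[3, 52, 8] cursor@52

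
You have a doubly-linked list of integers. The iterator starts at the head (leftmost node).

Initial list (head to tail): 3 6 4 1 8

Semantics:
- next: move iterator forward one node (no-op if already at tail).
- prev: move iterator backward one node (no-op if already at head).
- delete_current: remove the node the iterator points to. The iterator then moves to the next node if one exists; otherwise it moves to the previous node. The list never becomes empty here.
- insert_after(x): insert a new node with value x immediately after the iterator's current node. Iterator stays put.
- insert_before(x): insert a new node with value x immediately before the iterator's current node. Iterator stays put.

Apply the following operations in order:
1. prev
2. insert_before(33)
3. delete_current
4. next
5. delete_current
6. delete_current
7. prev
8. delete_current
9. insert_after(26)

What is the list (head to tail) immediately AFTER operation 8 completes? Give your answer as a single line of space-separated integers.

After 1 (prev): list=[3, 6, 4, 1, 8] cursor@3
After 2 (insert_before(33)): list=[33, 3, 6, 4, 1, 8] cursor@3
After 3 (delete_current): list=[33, 6, 4, 1, 8] cursor@6
After 4 (next): list=[33, 6, 4, 1, 8] cursor@4
After 5 (delete_current): list=[33, 6, 1, 8] cursor@1
After 6 (delete_current): list=[33, 6, 8] cursor@8
After 7 (prev): list=[33, 6, 8] cursor@6
After 8 (delete_current): list=[33, 8] cursor@8

Answer: 33 8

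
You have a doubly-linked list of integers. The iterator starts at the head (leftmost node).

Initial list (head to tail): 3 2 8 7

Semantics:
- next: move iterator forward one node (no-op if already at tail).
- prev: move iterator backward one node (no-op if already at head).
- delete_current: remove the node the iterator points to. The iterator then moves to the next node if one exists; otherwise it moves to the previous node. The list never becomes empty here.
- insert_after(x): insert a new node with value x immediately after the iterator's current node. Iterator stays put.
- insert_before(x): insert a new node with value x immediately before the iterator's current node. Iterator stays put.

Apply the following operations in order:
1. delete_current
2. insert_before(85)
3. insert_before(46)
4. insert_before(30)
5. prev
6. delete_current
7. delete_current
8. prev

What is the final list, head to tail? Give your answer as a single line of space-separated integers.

Answer: 85 46 8 7

Derivation:
After 1 (delete_current): list=[2, 8, 7] cursor@2
After 2 (insert_before(85)): list=[85, 2, 8, 7] cursor@2
After 3 (insert_before(46)): list=[85, 46, 2, 8, 7] cursor@2
After 4 (insert_before(30)): list=[85, 46, 30, 2, 8, 7] cursor@2
After 5 (prev): list=[85, 46, 30, 2, 8, 7] cursor@30
After 6 (delete_current): list=[85, 46, 2, 8, 7] cursor@2
After 7 (delete_current): list=[85, 46, 8, 7] cursor@8
After 8 (prev): list=[85, 46, 8, 7] cursor@46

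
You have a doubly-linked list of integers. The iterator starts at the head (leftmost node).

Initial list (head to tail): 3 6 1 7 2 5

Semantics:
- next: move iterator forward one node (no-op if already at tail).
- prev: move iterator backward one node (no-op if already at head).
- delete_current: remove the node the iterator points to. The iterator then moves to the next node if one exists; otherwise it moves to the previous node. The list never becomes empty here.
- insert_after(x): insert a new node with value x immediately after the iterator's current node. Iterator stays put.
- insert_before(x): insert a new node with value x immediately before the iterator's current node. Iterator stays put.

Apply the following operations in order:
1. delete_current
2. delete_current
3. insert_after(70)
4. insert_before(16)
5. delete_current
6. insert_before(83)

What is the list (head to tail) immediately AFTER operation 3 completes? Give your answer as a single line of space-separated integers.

Answer: 1 70 7 2 5

Derivation:
After 1 (delete_current): list=[6, 1, 7, 2, 5] cursor@6
After 2 (delete_current): list=[1, 7, 2, 5] cursor@1
After 3 (insert_after(70)): list=[1, 70, 7, 2, 5] cursor@1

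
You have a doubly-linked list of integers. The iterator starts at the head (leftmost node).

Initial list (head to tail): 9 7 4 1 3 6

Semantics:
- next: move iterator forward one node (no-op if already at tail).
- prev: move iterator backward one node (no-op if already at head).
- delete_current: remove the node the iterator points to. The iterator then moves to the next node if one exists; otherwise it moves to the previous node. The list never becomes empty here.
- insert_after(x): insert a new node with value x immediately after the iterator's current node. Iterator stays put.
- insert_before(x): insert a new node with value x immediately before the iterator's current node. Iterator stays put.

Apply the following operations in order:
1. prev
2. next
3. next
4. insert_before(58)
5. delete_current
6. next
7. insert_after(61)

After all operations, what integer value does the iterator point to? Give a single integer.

After 1 (prev): list=[9, 7, 4, 1, 3, 6] cursor@9
After 2 (next): list=[9, 7, 4, 1, 3, 6] cursor@7
After 3 (next): list=[9, 7, 4, 1, 3, 6] cursor@4
After 4 (insert_before(58)): list=[9, 7, 58, 4, 1, 3, 6] cursor@4
After 5 (delete_current): list=[9, 7, 58, 1, 3, 6] cursor@1
After 6 (next): list=[9, 7, 58, 1, 3, 6] cursor@3
After 7 (insert_after(61)): list=[9, 7, 58, 1, 3, 61, 6] cursor@3

Answer: 3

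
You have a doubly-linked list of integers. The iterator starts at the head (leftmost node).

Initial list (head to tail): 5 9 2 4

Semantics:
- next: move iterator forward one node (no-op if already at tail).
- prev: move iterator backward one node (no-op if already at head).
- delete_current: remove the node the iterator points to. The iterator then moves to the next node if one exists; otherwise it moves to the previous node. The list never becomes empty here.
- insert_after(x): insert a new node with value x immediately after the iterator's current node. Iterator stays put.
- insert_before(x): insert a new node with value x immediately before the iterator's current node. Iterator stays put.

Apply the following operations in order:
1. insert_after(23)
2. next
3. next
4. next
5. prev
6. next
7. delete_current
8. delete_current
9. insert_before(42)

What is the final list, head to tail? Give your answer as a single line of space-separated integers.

Answer: 5 23 42 9

Derivation:
After 1 (insert_after(23)): list=[5, 23, 9, 2, 4] cursor@5
After 2 (next): list=[5, 23, 9, 2, 4] cursor@23
After 3 (next): list=[5, 23, 9, 2, 4] cursor@9
After 4 (next): list=[5, 23, 9, 2, 4] cursor@2
After 5 (prev): list=[5, 23, 9, 2, 4] cursor@9
After 6 (next): list=[5, 23, 9, 2, 4] cursor@2
After 7 (delete_current): list=[5, 23, 9, 4] cursor@4
After 8 (delete_current): list=[5, 23, 9] cursor@9
After 9 (insert_before(42)): list=[5, 23, 42, 9] cursor@9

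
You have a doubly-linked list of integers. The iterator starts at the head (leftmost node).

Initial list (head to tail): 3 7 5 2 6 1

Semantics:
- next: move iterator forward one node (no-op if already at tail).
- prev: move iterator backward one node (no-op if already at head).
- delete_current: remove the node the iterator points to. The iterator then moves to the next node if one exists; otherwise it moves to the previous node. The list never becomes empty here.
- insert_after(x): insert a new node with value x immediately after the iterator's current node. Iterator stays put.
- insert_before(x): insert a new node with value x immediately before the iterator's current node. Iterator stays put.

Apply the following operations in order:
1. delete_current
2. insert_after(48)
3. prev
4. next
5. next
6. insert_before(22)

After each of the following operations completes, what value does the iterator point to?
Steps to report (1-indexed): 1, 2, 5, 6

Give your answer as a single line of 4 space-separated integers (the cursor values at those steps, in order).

After 1 (delete_current): list=[7, 5, 2, 6, 1] cursor@7
After 2 (insert_after(48)): list=[7, 48, 5, 2, 6, 1] cursor@7
After 3 (prev): list=[7, 48, 5, 2, 6, 1] cursor@7
After 4 (next): list=[7, 48, 5, 2, 6, 1] cursor@48
After 5 (next): list=[7, 48, 5, 2, 6, 1] cursor@5
After 6 (insert_before(22)): list=[7, 48, 22, 5, 2, 6, 1] cursor@5

Answer: 7 7 5 5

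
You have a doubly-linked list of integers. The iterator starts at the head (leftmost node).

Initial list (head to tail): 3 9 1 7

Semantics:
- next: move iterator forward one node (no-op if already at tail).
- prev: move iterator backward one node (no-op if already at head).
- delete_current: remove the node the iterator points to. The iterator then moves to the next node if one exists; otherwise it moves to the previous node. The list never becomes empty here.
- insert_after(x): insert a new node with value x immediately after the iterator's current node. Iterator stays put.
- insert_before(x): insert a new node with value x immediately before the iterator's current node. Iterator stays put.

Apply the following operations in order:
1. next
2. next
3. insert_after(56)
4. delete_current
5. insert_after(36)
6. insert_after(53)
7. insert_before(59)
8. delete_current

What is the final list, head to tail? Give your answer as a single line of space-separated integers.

After 1 (next): list=[3, 9, 1, 7] cursor@9
After 2 (next): list=[3, 9, 1, 7] cursor@1
After 3 (insert_after(56)): list=[3, 9, 1, 56, 7] cursor@1
After 4 (delete_current): list=[3, 9, 56, 7] cursor@56
After 5 (insert_after(36)): list=[3, 9, 56, 36, 7] cursor@56
After 6 (insert_after(53)): list=[3, 9, 56, 53, 36, 7] cursor@56
After 7 (insert_before(59)): list=[3, 9, 59, 56, 53, 36, 7] cursor@56
After 8 (delete_current): list=[3, 9, 59, 53, 36, 7] cursor@53

Answer: 3 9 59 53 36 7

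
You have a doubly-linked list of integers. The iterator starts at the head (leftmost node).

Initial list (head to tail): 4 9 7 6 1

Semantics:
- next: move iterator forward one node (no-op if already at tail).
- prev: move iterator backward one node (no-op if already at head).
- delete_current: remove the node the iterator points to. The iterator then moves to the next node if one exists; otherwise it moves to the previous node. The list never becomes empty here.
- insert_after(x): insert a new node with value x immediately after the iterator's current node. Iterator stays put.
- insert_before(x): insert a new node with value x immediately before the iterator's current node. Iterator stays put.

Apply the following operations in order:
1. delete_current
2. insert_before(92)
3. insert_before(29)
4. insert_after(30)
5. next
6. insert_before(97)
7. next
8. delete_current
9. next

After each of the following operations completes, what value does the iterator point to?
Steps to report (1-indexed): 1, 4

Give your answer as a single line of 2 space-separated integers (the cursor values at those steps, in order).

Answer: 9 9

Derivation:
After 1 (delete_current): list=[9, 7, 6, 1] cursor@9
After 2 (insert_before(92)): list=[92, 9, 7, 6, 1] cursor@9
After 3 (insert_before(29)): list=[92, 29, 9, 7, 6, 1] cursor@9
After 4 (insert_after(30)): list=[92, 29, 9, 30, 7, 6, 1] cursor@9
After 5 (next): list=[92, 29, 9, 30, 7, 6, 1] cursor@30
After 6 (insert_before(97)): list=[92, 29, 9, 97, 30, 7, 6, 1] cursor@30
After 7 (next): list=[92, 29, 9, 97, 30, 7, 6, 1] cursor@7
After 8 (delete_current): list=[92, 29, 9, 97, 30, 6, 1] cursor@6
After 9 (next): list=[92, 29, 9, 97, 30, 6, 1] cursor@1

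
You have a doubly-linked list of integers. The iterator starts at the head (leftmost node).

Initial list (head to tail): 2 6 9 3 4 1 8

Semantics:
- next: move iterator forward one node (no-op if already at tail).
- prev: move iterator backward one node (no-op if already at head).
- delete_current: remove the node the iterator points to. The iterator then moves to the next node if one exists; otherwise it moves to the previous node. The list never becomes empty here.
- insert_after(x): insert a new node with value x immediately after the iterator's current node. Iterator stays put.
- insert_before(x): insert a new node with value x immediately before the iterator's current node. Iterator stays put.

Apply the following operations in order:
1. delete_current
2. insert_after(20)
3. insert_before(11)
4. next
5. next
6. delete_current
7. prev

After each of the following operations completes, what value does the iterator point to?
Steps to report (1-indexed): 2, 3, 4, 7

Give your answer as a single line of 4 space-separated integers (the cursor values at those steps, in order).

Answer: 6 6 20 20

Derivation:
After 1 (delete_current): list=[6, 9, 3, 4, 1, 8] cursor@6
After 2 (insert_after(20)): list=[6, 20, 9, 3, 4, 1, 8] cursor@6
After 3 (insert_before(11)): list=[11, 6, 20, 9, 3, 4, 1, 8] cursor@6
After 4 (next): list=[11, 6, 20, 9, 3, 4, 1, 8] cursor@20
After 5 (next): list=[11, 6, 20, 9, 3, 4, 1, 8] cursor@9
After 6 (delete_current): list=[11, 6, 20, 3, 4, 1, 8] cursor@3
After 7 (prev): list=[11, 6, 20, 3, 4, 1, 8] cursor@20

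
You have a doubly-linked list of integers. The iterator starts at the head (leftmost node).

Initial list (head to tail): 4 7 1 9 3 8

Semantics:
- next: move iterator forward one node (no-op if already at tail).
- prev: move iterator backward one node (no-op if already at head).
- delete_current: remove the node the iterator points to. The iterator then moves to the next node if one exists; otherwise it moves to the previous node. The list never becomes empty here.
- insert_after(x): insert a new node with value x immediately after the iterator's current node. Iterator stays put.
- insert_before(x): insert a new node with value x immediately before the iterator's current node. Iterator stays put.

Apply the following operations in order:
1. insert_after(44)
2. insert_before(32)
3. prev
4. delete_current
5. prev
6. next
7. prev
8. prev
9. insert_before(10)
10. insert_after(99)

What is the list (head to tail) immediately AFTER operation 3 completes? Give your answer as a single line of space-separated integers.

Answer: 32 4 44 7 1 9 3 8

Derivation:
After 1 (insert_after(44)): list=[4, 44, 7, 1, 9, 3, 8] cursor@4
After 2 (insert_before(32)): list=[32, 4, 44, 7, 1, 9, 3, 8] cursor@4
After 3 (prev): list=[32, 4, 44, 7, 1, 9, 3, 8] cursor@32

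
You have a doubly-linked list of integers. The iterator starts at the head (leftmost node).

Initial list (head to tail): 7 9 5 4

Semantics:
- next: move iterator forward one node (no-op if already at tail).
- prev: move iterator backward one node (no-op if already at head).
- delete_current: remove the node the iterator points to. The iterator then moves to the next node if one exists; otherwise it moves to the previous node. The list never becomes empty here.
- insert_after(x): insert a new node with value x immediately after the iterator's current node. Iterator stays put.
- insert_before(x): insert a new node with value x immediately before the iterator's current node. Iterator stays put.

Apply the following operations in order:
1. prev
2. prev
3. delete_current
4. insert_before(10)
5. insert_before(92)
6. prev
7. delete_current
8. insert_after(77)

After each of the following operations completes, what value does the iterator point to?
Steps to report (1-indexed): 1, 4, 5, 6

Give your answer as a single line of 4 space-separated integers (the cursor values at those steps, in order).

After 1 (prev): list=[7, 9, 5, 4] cursor@7
After 2 (prev): list=[7, 9, 5, 4] cursor@7
After 3 (delete_current): list=[9, 5, 4] cursor@9
After 4 (insert_before(10)): list=[10, 9, 5, 4] cursor@9
After 5 (insert_before(92)): list=[10, 92, 9, 5, 4] cursor@9
After 6 (prev): list=[10, 92, 9, 5, 4] cursor@92
After 7 (delete_current): list=[10, 9, 5, 4] cursor@9
After 8 (insert_after(77)): list=[10, 9, 77, 5, 4] cursor@9

Answer: 7 9 9 92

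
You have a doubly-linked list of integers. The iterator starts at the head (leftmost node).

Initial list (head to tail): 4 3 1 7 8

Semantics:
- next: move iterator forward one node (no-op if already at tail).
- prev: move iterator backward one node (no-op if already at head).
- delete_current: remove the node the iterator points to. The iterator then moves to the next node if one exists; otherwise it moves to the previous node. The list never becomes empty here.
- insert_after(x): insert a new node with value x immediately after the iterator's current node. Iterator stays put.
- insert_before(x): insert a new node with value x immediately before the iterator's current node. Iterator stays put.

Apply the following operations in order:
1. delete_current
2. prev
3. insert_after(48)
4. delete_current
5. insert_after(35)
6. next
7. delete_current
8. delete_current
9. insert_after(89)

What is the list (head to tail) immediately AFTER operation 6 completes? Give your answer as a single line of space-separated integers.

Answer: 48 35 1 7 8

Derivation:
After 1 (delete_current): list=[3, 1, 7, 8] cursor@3
After 2 (prev): list=[3, 1, 7, 8] cursor@3
After 3 (insert_after(48)): list=[3, 48, 1, 7, 8] cursor@3
After 4 (delete_current): list=[48, 1, 7, 8] cursor@48
After 5 (insert_after(35)): list=[48, 35, 1, 7, 8] cursor@48
After 6 (next): list=[48, 35, 1, 7, 8] cursor@35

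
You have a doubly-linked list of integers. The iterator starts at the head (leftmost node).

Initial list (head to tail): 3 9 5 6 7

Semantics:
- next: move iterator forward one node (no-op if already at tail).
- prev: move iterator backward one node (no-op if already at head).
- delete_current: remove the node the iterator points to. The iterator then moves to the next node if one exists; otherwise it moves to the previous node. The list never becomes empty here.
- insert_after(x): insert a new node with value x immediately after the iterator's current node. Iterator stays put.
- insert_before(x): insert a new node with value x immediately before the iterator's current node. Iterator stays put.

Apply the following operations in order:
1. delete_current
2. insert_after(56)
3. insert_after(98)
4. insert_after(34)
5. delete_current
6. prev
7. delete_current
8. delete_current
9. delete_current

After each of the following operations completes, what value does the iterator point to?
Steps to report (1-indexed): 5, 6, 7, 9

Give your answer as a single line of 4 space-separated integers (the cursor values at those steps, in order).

After 1 (delete_current): list=[9, 5, 6, 7] cursor@9
After 2 (insert_after(56)): list=[9, 56, 5, 6, 7] cursor@9
After 3 (insert_after(98)): list=[9, 98, 56, 5, 6, 7] cursor@9
After 4 (insert_after(34)): list=[9, 34, 98, 56, 5, 6, 7] cursor@9
After 5 (delete_current): list=[34, 98, 56, 5, 6, 7] cursor@34
After 6 (prev): list=[34, 98, 56, 5, 6, 7] cursor@34
After 7 (delete_current): list=[98, 56, 5, 6, 7] cursor@98
After 8 (delete_current): list=[56, 5, 6, 7] cursor@56
After 9 (delete_current): list=[5, 6, 7] cursor@5

Answer: 34 34 98 5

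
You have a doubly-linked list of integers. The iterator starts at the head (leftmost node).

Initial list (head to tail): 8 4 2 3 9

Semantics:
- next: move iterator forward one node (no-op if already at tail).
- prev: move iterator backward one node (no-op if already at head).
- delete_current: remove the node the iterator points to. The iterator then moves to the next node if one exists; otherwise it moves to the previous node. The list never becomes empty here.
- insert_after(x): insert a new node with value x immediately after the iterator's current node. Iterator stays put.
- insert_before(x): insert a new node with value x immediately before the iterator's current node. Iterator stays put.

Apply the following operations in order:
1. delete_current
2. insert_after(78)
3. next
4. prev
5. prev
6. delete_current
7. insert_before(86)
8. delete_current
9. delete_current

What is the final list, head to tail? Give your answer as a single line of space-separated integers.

After 1 (delete_current): list=[4, 2, 3, 9] cursor@4
After 2 (insert_after(78)): list=[4, 78, 2, 3, 9] cursor@4
After 3 (next): list=[4, 78, 2, 3, 9] cursor@78
After 4 (prev): list=[4, 78, 2, 3, 9] cursor@4
After 5 (prev): list=[4, 78, 2, 3, 9] cursor@4
After 6 (delete_current): list=[78, 2, 3, 9] cursor@78
After 7 (insert_before(86)): list=[86, 78, 2, 3, 9] cursor@78
After 8 (delete_current): list=[86, 2, 3, 9] cursor@2
After 9 (delete_current): list=[86, 3, 9] cursor@3

Answer: 86 3 9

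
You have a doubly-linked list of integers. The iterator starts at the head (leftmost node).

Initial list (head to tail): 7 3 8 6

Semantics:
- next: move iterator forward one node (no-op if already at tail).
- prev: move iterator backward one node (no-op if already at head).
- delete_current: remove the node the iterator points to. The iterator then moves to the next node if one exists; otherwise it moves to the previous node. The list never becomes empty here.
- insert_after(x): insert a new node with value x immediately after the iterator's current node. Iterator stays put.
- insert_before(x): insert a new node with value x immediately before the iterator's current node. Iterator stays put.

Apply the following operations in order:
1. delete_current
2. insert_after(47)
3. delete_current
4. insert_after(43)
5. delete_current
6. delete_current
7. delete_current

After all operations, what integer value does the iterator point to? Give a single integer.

After 1 (delete_current): list=[3, 8, 6] cursor@3
After 2 (insert_after(47)): list=[3, 47, 8, 6] cursor@3
After 3 (delete_current): list=[47, 8, 6] cursor@47
After 4 (insert_after(43)): list=[47, 43, 8, 6] cursor@47
After 5 (delete_current): list=[43, 8, 6] cursor@43
After 6 (delete_current): list=[8, 6] cursor@8
After 7 (delete_current): list=[6] cursor@6

Answer: 6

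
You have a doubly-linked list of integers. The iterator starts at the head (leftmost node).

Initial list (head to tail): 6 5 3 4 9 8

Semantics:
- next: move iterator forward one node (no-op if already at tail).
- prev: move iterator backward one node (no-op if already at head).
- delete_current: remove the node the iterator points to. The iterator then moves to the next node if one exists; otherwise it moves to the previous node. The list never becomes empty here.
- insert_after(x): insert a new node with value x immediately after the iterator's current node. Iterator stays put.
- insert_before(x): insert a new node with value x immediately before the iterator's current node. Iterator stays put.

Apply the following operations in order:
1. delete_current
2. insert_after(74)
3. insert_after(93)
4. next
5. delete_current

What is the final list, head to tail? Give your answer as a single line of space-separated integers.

Answer: 5 74 3 4 9 8

Derivation:
After 1 (delete_current): list=[5, 3, 4, 9, 8] cursor@5
After 2 (insert_after(74)): list=[5, 74, 3, 4, 9, 8] cursor@5
After 3 (insert_after(93)): list=[5, 93, 74, 3, 4, 9, 8] cursor@5
After 4 (next): list=[5, 93, 74, 3, 4, 9, 8] cursor@93
After 5 (delete_current): list=[5, 74, 3, 4, 9, 8] cursor@74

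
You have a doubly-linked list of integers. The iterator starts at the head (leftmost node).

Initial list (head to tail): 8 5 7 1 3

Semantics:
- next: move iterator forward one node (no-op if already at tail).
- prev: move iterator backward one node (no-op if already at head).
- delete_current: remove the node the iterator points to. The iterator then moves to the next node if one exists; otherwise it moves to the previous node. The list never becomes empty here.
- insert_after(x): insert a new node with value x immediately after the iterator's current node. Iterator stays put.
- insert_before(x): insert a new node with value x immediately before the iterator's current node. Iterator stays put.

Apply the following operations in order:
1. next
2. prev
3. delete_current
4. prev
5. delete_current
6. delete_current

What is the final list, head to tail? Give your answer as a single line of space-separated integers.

Answer: 1 3

Derivation:
After 1 (next): list=[8, 5, 7, 1, 3] cursor@5
After 2 (prev): list=[8, 5, 7, 1, 3] cursor@8
After 3 (delete_current): list=[5, 7, 1, 3] cursor@5
After 4 (prev): list=[5, 7, 1, 3] cursor@5
After 5 (delete_current): list=[7, 1, 3] cursor@7
After 6 (delete_current): list=[1, 3] cursor@1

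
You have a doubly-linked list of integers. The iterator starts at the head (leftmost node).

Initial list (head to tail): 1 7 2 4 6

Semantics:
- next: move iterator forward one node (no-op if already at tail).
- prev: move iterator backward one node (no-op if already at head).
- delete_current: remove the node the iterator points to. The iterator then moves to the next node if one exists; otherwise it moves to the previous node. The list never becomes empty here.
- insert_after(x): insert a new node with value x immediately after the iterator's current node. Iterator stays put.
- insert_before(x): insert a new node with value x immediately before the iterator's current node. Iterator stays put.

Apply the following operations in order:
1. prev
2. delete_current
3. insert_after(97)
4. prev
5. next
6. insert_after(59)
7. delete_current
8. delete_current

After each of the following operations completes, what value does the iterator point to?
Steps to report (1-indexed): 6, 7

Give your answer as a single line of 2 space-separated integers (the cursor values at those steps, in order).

Answer: 97 59

Derivation:
After 1 (prev): list=[1, 7, 2, 4, 6] cursor@1
After 2 (delete_current): list=[7, 2, 4, 6] cursor@7
After 3 (insert_after(97)): list=[7, 97, 2, 4, 6] cursor@7
After 4 (prev): list=[7, 97, 2, 4, 6] cursor@7
After 5 (next): list=[7, 97, 2, 4, 6] cursor@97
After 6 (insert_after(59)): list=[7, 97, 59, 2, 4, 6] cursor@97
After 7 (delete_current): list=[7, 59, 2, 4, 6] cursor@59
After 8 (delete_current): list=[7, 2, 4, 6] cursor@2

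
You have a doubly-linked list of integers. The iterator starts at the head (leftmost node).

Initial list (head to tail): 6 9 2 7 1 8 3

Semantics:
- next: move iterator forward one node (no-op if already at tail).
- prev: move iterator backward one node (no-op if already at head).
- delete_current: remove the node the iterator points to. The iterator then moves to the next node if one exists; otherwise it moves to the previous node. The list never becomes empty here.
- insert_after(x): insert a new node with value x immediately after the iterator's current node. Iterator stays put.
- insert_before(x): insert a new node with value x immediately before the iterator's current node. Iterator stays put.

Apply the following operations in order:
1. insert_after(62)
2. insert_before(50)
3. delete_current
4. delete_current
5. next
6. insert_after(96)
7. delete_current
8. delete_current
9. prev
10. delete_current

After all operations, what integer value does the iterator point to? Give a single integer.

Answer: 7

Derivation:
After 1 (insert_after(62)): list=[6, 62, 9, 2, 7, 1, 8, 3] cursor@6
After 2 (insert_before(50)): list=[50, 6, 62, 9, 2, 7, 1, 8, 3] cursor@6
After 3 (delete_current): list=[50, 62, 9, 2, 7, 1, 8, 3] cursor@62
After 4 (delete_current): list=[50, 9, 2, 7, 1, 8, 3] cursor@9
After 5 (next): list=[50, 9, 2, 7, 1, 8, 3] cursor@2
After 6 (insert_after(96)): list=[50, 9, 2, 96, 7, 1, 8, 3] cursor@2
After 7 (delete_current): list=[50, 9, 96, 7, 1, 8, 3] cursor@96
After 8 (delete_current): list=[50, 9, 7, 1, 8, 3] cursor@7
After 9 (prev): list=[50, 9, 7, 1, 8, 3] cursor@9
After 10 (delete_current): list=[50, 7, 1, 8, 3] cursor@7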